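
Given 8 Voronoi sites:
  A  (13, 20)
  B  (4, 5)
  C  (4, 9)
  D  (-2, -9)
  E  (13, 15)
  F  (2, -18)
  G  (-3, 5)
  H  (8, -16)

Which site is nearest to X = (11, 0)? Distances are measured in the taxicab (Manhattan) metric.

B

d(X,A) = 2 + 20 = 22
d(X,B) = 7 + 5 = 12
d(X,C) = 7 + 9 = 16
d(X,D) = 13 + 9 = 22
d(X,E) = 2 + 15 = 17
d(X,F) = 9 + 18 = 27
d(X,G) = 14 + 5 = 19
d(X,H) = 3 + 16 = 19
B is nearest.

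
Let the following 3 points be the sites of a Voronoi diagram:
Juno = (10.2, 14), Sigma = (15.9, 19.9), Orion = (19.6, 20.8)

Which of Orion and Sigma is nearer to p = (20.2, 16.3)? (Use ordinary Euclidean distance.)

Compare squared distances:
d²(p, Orion) = (20.2−19.6)² + (16.3−20.8)² = 0.36 + 20.25 = 20.61
d²(p, Sigma) = (20.2−15.9)² + (16.3−19.9)² = 18.49 + 12.96 = 31.45
20.61 < 31.45, so Orion is closer.

Orion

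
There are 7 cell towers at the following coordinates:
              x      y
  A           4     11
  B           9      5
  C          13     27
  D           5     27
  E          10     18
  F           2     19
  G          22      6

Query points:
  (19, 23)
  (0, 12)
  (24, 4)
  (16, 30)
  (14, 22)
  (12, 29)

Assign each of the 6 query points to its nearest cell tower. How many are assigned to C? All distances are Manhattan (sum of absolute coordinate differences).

(19, 23) — d to each: A:27, B:28, C:10, D:18, E:14, F:21, G:20 → nearest is C
(0, 12) — d to each: A:5, B:16, C:28, D:20, E:16, F:9, G:28 → nearest is A
(24, 4) — d to each: A:27, B:16, C:34, D:42, E:28, F:37, G:4 → nearest is G
(16, 30) — d to each: A:31, B:32, C:6, D:14, E:18, F:25, G:30 → nearest is C
(14, 22) — d to each: A:21, B:22, C:6, D:14, E:8, F:15, G:24 → nearest is C
(12, 29) — d to each: A:26, B:27, C:3, D:9, E:13, F:20, G:33 → nearest is C
4 of the 6 points have C as nearest.

4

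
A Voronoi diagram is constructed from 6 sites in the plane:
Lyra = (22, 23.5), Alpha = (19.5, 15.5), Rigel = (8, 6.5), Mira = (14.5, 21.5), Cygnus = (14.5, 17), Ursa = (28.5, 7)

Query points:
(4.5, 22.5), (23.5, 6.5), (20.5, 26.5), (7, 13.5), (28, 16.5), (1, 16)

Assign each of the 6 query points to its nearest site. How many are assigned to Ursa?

1

(4.5, 22.5) — d² to each: Lyra:307.25, Alpha:274, Rigel:268.25, Mira:101, Cygnus:130.25, Ursa:816.25 → nearest is Mira
(23.5, 6.5) — d² to each: Lyra:291.25, Alpha:97, Rigel:240.25, Mira:306, Cygnus:191.25, Ursa:25.25 → nearest is Ursa
(20.5, 26.5) — d² to each: Lyra:11.25, Alpha:122, Rigel:556.25, Mira:61, Cygnus:126.25, Ursa:444.25 → nearest is Lyra
(7, 13.5) — d² to each: Lyra:325, Alpha:160.25, Rigel:50, Mira:120.25, Cygnus:68.5, Ursa:504.5 → nearest is Rigel
(28, 16.5) — d² to each: Lyra:85, Alpha:73.25, Rigel:500, Mira:207.25, Cygnus:182.5, Ursa:90.5 → nearest is Alpha
(1, 16) — d² to each: Lyra:497.25, Alpha:342.5, Rigel:139.25, Mira:212.5, Cygnus:183.25, Ursa:837.25 → nearest is Rigel
1 of the 6 points has Ursa as nearest.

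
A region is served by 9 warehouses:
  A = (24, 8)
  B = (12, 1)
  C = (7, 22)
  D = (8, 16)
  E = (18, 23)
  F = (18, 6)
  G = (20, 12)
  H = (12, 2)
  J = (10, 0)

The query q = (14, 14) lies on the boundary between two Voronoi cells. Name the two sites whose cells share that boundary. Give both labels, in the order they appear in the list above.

D and G

Squared distances from q to each site:
|qA|² = 100 + 36 = 136
|qB|² = 4 + 169 = 173
|qC|² = 49 + 64 = 113
|qD|² = 36 + 4 = 40
|qE|² = 16 + 81 = 97
|qF|² = 16 + 64 = 80
|qG|² = 36 + 4 = 40
|qH|² = 4 + 144 = 148
|qJ|² = 16 + 196 = 212
q is equidistant from D and G (both at squared distance 40), and every other site is strictly farther — so q lies on the D–G Voronoi edge.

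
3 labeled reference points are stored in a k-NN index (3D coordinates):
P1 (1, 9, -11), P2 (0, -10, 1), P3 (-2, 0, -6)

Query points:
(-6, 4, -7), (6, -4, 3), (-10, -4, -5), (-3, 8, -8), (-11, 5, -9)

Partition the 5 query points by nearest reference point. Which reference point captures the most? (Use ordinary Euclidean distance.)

P3

(-6, 4, -7) — d² to each: P1:90, P2:296, P3:33 → nearest is P3
(6, -4, 3) — d² to each: P1:390, P2:76, P3:161 → nearest is P2
(-10, -4, -5) — d² to each: P1:326, P2:172, P3:81 → nearest is P3
(-3, 8, -8) — d² to each: P1:26, P2:414, P3:69 → nearest is P1
(-11, 5, -9) — d² to each: P1:164, P2:446, P3:115 → nearest is P3
Tally — P1:1, P2:1, P3:3. P3 captures the most (3).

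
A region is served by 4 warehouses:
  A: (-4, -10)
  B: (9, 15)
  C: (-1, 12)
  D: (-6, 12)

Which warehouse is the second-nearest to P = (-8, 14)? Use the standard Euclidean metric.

C

Since √ is increasing, it suffices to compare squared distances:
|PA|² = (-8−(-4))² + (14−(-10))² = 16 + 576 = 592
|PB|² = (-8−9)² + (14−15)² = 289 + 1 = 290
|PC|² = (-8−(-1))² + (14−12)² = 49 + 4 = 53
|PD|² = (-8−(-6))² + (14−12)² = 4 + 4 = 8
Sorted ascending: D, C, B, … — the second-nearest is C.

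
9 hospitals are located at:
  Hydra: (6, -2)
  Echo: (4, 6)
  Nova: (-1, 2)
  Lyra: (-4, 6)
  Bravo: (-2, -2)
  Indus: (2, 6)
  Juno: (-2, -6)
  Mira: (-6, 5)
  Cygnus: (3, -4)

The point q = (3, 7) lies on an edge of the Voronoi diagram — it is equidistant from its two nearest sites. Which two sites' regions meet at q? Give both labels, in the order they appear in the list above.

Squared distances from q to each site:
d²(q, Hydra) = 9 + 81 = 90
d²(q, Echo) = 1 + 1 = 2
d²(q, Nova) = 16 + 25 = 41
d²(q, Lyra) = 49 + 1 = 50
d²(q, Bravo) = 25 + 81 = 106
d²(q, Indus) = 1 + 1 = 2
d²(q, Juno) = 25 + 169 = 194
d²(q, Mira) = 81 + 4 = 85
d²(q, Cygnus) = 0 + 121 = 121
q is equidistant from Echo and Indus (both at squared distance 2), and every other site is strictly farther — so q lies on the Echo–Indus Voronoi edge.

Echo and Indus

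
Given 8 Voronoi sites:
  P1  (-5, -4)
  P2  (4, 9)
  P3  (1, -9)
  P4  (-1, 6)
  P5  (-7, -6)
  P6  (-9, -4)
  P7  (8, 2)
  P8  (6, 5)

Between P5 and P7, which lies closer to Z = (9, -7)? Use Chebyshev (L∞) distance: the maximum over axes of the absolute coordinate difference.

P7

d(Z,P5) = max(16, 1) = 16
d(Z,P7) = max(1, 9) = 9
16 > 9, so P7 is closer.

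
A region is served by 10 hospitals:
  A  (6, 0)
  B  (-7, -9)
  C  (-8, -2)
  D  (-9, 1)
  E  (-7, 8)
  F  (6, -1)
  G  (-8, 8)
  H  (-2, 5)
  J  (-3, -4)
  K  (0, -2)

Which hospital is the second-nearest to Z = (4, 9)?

A

Squared Euclidean distances:
|ZA|² = (4−6)² + (9−0)² = 4 + 81 = 85
|ZB|² = (4−(-7))² + (9−(-9))² = 121 + 324 = 445
|ZC|² = (4−(-8))² + (9−(-2))² = 144 + 121 = 265
|ZD|² = (4−(-9))² + (9−1)² = 169 + 64 = 233
|ZE|² = (4−(-7))² + (9−8)² = 121 + 1 = 122
|ZF|² = (4−6)² + (9−(-1))² = 4 + 100 = 104
|ZG|² = (4−(-8))² + (9−8)² = 144 + 1 = 145
|ZH|² = (4−(-2))² + (9−5)² = 36 + 16 = 52
|ZJ|² = (4−(-3))² + (9−(-4))² = 49 + 169 = 218
|ZK|² = (4−0)² + (9−(-2))² = 16 + 121 = 137
Sorted ascending: H, A, F, … — the second-nearest is A.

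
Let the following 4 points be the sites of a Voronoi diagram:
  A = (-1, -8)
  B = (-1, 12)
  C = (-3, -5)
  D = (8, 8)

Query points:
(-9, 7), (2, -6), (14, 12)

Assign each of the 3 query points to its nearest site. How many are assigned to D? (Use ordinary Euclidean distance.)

(-9, 7) — d² to each: A:289, B:89, C:180, D:290 → nearest is B
(2, -6) — d² to each: A:13, B:333, C:26, D:232 → nearest is A
(14, 12) — d² to each: A:625, B:225, C:578, D:52 → nearest is D
1 of the 3 points has D as nearest.

1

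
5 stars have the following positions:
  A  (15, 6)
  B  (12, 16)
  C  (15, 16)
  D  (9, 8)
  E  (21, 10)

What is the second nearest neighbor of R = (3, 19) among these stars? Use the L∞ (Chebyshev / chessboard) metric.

d(R,A) = max(12, 13) = 13
d(R,B) = max(9, 3) = 9
d(R,C) = max(12, 3) = 12
d(R,D) = max(6, 11) = 11
d(R,E) = max(18, 9) = 18
Sorted ascending: B, D, C, … — the second-nearest is D.

D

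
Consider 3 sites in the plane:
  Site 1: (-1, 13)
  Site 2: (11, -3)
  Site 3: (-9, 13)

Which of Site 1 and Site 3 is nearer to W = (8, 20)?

Site 1

Compare squared distances:
d²(W, Site 1) = (8−(-1))² + (20−13)² = 81 + 49 = 130
d²(W, Site 3) = (8−(-9))² + (20−13)² = 289 + 49 = 338
130 < 338, so Site 1 is closer.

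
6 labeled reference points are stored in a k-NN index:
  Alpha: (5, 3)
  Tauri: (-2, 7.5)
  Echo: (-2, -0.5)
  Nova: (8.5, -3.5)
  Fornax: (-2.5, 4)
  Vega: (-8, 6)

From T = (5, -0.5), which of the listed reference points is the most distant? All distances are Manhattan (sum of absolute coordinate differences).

Vega

d(T, Alpha) = |5−5| + |-0.5−3| = 0 + 3.5 = 3.5
d(T, Tauri) = |5−(-2)| + |-0.5−7.5| = 7 + 8 = 15
d(T, Echo) = |5−(-2)| + |-0.5−(-0.5)| = 7 + 0 = 7
d(T, Nova) = |5−8.5| + |-0.5−(-3.5)| = 3.5 + 3 = 6.5
d(T, Fornax) = |5−(-2.5)| + |-0.5−4| = 7.5 + 4.5 = 12
d(T, Vega) = |5−(-8)| + |-0.5−6| = 13 + 6.5 = 19.5
The largest is to Vega.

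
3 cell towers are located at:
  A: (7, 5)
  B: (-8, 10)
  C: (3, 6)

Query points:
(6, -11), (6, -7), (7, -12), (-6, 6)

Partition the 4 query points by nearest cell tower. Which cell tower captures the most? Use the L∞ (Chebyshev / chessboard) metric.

(6, -11) — d to each: A:16, B:21, C:17 → nearest is A
(6, -7) — d to each: A:12, B:17, C:13 → nearest is A
(7, -12) — d to each: A:17, B:22, C:18 → nearest is A
(-6, 6) — d to each: A:13, B:4, C:9 → nearest is B
Tally — A:3, B:1. A captures the most (3).

A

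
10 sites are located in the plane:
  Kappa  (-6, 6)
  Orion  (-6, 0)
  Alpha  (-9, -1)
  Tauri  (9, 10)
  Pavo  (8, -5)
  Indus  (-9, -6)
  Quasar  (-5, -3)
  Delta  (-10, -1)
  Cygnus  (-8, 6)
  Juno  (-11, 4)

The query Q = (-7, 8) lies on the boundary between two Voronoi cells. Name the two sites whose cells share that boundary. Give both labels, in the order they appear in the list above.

Squared distances from Q to each site:
d²(Q, Kappa) = (-7−(-6))² + (8−6)² = 1 + 4 = 5
d²(Q, Orion) = (-7−(-6))² + (8−0)² = 1 + 64 = 65
d²(Q, Alpha) = (-7−(-9))² + (8−(-1))² = 4 + 81 = 85
d²(Q, Tauri) = (-7−9)² + (8−10)² = 256 + 4 = 260
d²(Q, Pavo) = (-7−8)² + (8−(-5))² = 225 + 169 = 394
d²(Q, Indus) = (-7−(-9))² + (8−(-6))² = 4 + 196 = 200
d²(Q, Quasar) = (-7−(-5))² + (8−(-3))² = 4 + 121 = 125
d²(Q, Delta) = (-7−(-10))² + (8−(-1))² = 9 + 81 = 90
d²(Q, Cygnus) = (-7−(-8))² + (8−6)² = 1 + 4 = 5
d²(Q, Juno) = (-7−(-11))² + (8−4)² = 16 + 16 = 32
Q is equidistant from Kappa and Cygnus (both at squared distance 5), and every other site is strictly farther — so Q lies on the Kappa–Cygnus Voronoi edge.

Kappa and Cygnus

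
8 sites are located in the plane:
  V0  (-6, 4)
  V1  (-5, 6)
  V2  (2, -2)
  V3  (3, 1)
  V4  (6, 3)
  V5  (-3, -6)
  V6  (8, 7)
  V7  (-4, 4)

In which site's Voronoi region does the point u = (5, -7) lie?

V2

Since √ is increasing, it suffices to compare squared distances:
|uV0|² = (5−(-6))² + (-7−4)² = 121 + 121 = 242
|uV1|² = (5−(-5))² + (-7−6)² = 100 + 169 = 269
|uV2|² = (5−2)² + (-7−(-2))² = 9 + 25 = 34
|uV3|² = (5−3)² + (-7−1)² = 4 + 64 = 68
|uV4|² = (5−6)² + (-7−3)² = 1 + 100 = 101
|uV5|² = (5−(-3))² + (-7−(-6))² = 64 + 1 = 65
|uV6|² = (5−8)² + (-7−7)² = 9 + 196 = 205
|uV7|² = (5−(-4))² + (-7−4)² = 81 + 121 = 202
V2 is nearest.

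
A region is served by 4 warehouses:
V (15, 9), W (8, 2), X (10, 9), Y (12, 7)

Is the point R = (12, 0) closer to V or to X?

X

Compare squared distances:
|RV|² = (12−15)² + (0−9)² = 9 + 81 = 90
|RX|² = (12−10)² + (0−9)² = 4 + 81 = 85
90 > 85, so X is closer.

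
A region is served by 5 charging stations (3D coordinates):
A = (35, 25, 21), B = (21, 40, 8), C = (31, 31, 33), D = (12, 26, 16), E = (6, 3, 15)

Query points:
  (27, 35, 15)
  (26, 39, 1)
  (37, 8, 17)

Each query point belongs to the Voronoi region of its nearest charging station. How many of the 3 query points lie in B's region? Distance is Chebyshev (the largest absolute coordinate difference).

(27, 35, 15) — d to each: A:10, B:7, C:18, D:15, E:32 → nearest is B
(26, 39, 1) — d to each: A:20, B:7, C:32, D:15, E:36 → nearest is B
(37, 8, 17) — d to each: A:17, B:32, C:23, D:25, E:31 → nearest is A
2 of the 3 points have B as nearest.

2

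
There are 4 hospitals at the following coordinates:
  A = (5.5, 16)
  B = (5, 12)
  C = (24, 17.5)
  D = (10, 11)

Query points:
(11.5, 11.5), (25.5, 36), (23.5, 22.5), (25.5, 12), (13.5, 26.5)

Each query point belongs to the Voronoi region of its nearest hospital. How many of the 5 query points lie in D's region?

(11.5, 11.5) — d² to each: A:56.25, B:42.5, C:192.25, D:2.5 → nearest is D
(25.5, 36) — d² to each: A:800, B:996.25, C:344.5, D:865.25 → nearest is C
(23.5, 22.5) — d² to each: A:366.25, B:452.5, C:25.25, D:314.5 → nearest is C
(25.5, 12) — d² to each: A:416, B:420.25, C:32.5, D:241.25 → nearest is C
(13.5, 26.5) — d² to each: A:174.25, B:282.5, C:191.25, D:252.5 → nearest is A
1 of the 5 points has D as nearest.

1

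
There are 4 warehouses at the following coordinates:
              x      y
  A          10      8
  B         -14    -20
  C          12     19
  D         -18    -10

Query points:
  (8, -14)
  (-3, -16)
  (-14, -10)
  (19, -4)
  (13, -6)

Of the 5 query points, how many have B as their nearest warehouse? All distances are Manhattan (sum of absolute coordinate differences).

(8, -14) — d to each: A:24, B:28, C:37, D:30 → nearest is A
(-3, -16) — d to each: A:37, B:15, C:50, D:21 → nearest is B
(-14, -10) — d to each: A:42, B:10, C:55, D:4 → nearest is D
(19, -4) — d to each: A:21, B:49, C:30, D:43 → nearest is A
(13, -6) — d to each: A:17, B:41, C:26, D:35 → nearest is A
1 of the 5 points has B as nearest.

1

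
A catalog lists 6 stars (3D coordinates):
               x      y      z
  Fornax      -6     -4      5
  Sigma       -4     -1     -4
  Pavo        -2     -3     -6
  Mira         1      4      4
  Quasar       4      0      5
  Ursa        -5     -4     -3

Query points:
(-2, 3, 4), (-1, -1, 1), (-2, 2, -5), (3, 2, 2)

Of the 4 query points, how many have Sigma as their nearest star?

(-2, 3, 4) — d² to each: Fornax:66, Sigma:84, Pavo:136, Mira:10, Quasar:46, Ursa:107 → nearest is Mira
(-1, -1, 1) — d² to each: Fornax:50, Sigma:34, Pavo:54, Mira:38, Quasar:42, Ursa:41 → nearest is Sigma
(-2, 2, -5) — d² to each: Fornax:152, Sigma:14, Pavo:26, Mira:94, Quasar:140, Ursa:49 → nearest is Sigma
(3, 2, 2) — d² to each: Fornax:126, Sigma:94, Pavo:114, Mira:12, Quasar:14, Ursa:125 → nearest is Mira
2 of the 4 points have Sigma as nearest.

2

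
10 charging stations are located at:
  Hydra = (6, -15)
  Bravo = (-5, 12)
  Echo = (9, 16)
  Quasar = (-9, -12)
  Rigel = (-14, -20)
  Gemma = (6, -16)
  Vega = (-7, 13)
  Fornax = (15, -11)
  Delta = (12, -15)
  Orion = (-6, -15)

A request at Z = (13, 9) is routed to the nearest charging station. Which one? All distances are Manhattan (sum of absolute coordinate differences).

Echo

d(Z, Hydra) = 7 + 24 = 31
d(Z, Bravo) = 18 + 3 = 21
d(Z, Echo) = 4 + 7 = 11
d(Z, Quasar) = 22 + 21 = 43
d(Z, Rigel) = 27 + 29 = 56
d(Z, Gemma) = 7 + 25 = 32
d(Z, Vega) = 20 + 4 = 24
d(Z, Fornax) = 2 + 20 = 22
d(Z, Delta) = 1 + 24 = 25
d(Z, Orion) = 19 + 24 = 43
Echo is nearest.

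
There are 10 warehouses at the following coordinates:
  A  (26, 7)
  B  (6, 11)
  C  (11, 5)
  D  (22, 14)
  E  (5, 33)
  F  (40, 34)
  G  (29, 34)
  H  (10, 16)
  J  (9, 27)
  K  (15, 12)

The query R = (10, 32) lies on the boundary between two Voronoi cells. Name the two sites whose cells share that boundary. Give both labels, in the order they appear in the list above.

Squared distances from R to each site:
|RA|² = (10−26)² + (32−7)² = 256 + 625 = 881
|RB|² = (10−6)² + (32−11)² = 16 + 441 = 457
|RC|² = (10−11)² + (32−5)² = 1 + 729 = 730
|RD|² = (10−22)² + (32−14)² = 144 + 324 = 468
|RE|² = (10−5)² + (32−33)² = 25 + 1 = 26
|RF|² = (10−40)² + (32−34)² = 900 + 4 = 904
|RG|² = (10−29)² + (32−34)² = 361 + 4 = 365
|RH|² = (10−10)² + (32−16)² = 0 + 256 = 256
|RJ|² = (10−9)² + (32−27)² = 1 + 25 = 26
|RK|² = (10−15)² + (32−12)² = 25 + 400 = 425
R is equidistant from E and J (both at squared distance 26), and every other site is strictly farther — so R lies on the E–J Voronoi edge.

E and J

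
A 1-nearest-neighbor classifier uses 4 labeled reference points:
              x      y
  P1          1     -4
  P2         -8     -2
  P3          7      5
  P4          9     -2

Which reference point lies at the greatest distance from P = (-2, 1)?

Since √ is increasing, it suffices to compare squared distances:
|PP1|² = (-2−1)² + (1−(-4))² = 9 + 25 = 34
|PP2|² = (-2−(-8))² + (1−(-2))² = 36 + 9 = 45
|PP3|² = (-2−7)² + (1−5)² = 81 + 16 = 97
|PP4|² = (-2−9)² + (1−(-2))² = 121 + 9 = 130
The largest is to P4.

P4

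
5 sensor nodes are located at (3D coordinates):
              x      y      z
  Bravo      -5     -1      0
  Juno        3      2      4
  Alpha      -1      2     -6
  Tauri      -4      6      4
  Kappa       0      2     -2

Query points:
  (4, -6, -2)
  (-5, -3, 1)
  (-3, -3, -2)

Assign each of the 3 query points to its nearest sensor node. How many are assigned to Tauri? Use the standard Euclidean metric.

(4, -6, -2) — d² to each: Bravo:110, Juno:101, Alpha:105, Tauri:244, Kappa:80 → nearest is Kappa
(-5, -3, 1) — d² to each: Bravo:5, Juno:98, Alpha:90, Tauri:91, Kappa:59 → nearest is Bravo
(-3, -3, -2) — d² to each: Bravo:12, Juno:97, Alpha:45, Tauri:118, Kappa:34 → nearest is Bravo
0 of the 3 points have Tauri as nearest.

0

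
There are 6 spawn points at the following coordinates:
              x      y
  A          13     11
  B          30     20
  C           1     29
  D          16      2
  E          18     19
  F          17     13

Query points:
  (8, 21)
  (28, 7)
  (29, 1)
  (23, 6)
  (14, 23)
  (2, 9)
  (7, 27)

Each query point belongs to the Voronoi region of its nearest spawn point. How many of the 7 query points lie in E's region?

2

(8, 21) — d² to each: A:125, B:485, C:113, D:425, E:104, F:145 → nearest is E
(28, 7) — d² to each: A:241, B:173, C:1213, D:169, E:244, F:157 → nearest is F
(29, 1) — d² to each: A:356, B:362, C:1568, D:170, E:445, F:288 → nearest is D
(23, 6) — d² to each: A:125, B:245, C:1013, D:65, E:194, F:85 → nearest is D
(14, 23) — d² to each: A:145, B:265, C:205, D:445, E:32, F:109 → nearest is E
(2, 9) — d² to each: A:125, B:905, C:401, D:245, E:356, F:241 → nearest is A
(7, 27) — d² to each: A:292, B:578, C:40, D:706, E:185, F:296 → nearest is C
2 of the 7 points have E as nearest.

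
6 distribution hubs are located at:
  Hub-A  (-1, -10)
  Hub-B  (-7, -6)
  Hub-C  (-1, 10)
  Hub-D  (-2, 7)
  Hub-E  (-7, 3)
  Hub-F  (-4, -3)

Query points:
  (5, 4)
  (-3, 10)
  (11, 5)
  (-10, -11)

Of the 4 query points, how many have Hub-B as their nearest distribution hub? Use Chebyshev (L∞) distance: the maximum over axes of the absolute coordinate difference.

(5, 4) — d to each: Hub-A:14, Hub-B:12, Hub-C:6, Hub-D:7, Hub-E:12, Hub-F:9 → nearest is Hub-C
(-3, 10) — d to each: Hub-A:20, Hub-B:16, Hub-C:2, Hub-D:3, Hub-E:7, Hub-F:13 → nearest is Hub-C
(11, 5) — d to each: Hub-A:15, Hub-B:18, Hub-C:12, Hub-D:13, Hub-E:18, Hub-F:15 → nearest is Hub-C
(-10, -11) — d to each: Hub-A:9, Hub-B:5, Hub-C:21, Hub-D:18, Hub-E:14, Hub-F:8 → nearest is Hub-B
1 of the 4 points has Hub-B as nearest.

1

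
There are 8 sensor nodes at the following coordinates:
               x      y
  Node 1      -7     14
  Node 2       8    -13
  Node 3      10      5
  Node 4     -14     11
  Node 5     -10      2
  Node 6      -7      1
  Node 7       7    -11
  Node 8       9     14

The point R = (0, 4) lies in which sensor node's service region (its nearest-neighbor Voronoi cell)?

Node 6

Squared Euclidean distances:
d²(R, Node 1) = (0−(-7))² + (4−14)² = 49 + 100 = 149
d²(R, Node 2) = (0−8)² + (4−(-13))² = 64 + 289 = 353
d²(R, Node 3) = (0−10)² + (4−5)² = 100 + 1 = 101
d²(R, Node 4) = (0−(-14))² + (4−11)² = 196 + 49 = 245
d²(R, Node 5) = (0−(-10))² + (4−2)² = 100 + 4 = 104
d²(R, Node 6) = (0−(-7))² + (4−1)² = 49 + 9 = 58
d²(R, Node 7) = (0−7)² + (4−(-11))² = 49 + 225 = 274
d²(R, Node 8) = (0−9)² + (4−14)² = 81 + 100 = 181
Minimum is at Node 6.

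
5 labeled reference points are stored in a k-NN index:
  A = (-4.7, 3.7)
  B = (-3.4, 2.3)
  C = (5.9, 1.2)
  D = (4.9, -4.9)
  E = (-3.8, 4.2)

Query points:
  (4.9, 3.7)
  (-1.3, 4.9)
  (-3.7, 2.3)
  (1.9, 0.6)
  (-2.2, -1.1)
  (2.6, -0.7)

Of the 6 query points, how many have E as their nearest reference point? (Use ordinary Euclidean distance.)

1

(4.9, 3.7) — d² to each: A:92.16, B:70.85, C:7.25, D:73.96, E:75.94 → nearest is C
(-1.3, 4.9) — d² to each: A:13, B:11.17, C:65.53, D:134.48, E:6.74 → nearest is E
(-3.7, 2.3) — d² to each: A:2.96, B:0.09, C:93.37, D:125.8, E:3.62 → nearest is B
(1.9, 0.6) — d² to each: A:53.17, B:30.98, C:16.36, D:39.25, E:45.45 → nearest is C
(-2.2, -1.1) — d² to each: A:29.29, B:13, C:70.9, D:64.85, E:30.65 → nearest is B
(2.6, -0.7) — d² to each: A:72.65, B:45, C:14.5, D:22.93, E:64.97 → nearest is C
1 of the 6 points has E as nearest.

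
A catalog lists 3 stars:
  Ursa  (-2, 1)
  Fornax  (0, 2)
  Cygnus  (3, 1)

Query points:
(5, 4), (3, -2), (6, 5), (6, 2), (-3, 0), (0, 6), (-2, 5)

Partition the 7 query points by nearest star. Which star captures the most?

Cygnus

(5, 4) — d² to each: Ursa:58, Fornax:29, Cygnus:13 → nearest is Cygnus
(3, -2) — d² to each: Ursa:34, Fornax:25, Cygnus:9 → nearest is Cygnus
(6, 5) — d² to each: Ursa:80, Fornax:45, Cygnus:25 → nearest is Cygnus
(6, 2) — d² to each: Ursa:65, Fornax:36, Cygnus:10 → nearest is Cygnus
(-3, 0) — d² to each: Ursa:2, Fornax:13, Cygnus:37 → nearest is Ursa
(0, 6) — d² to each: Ursa:29, Fornax:16, Cygnus:34 → nearest is Fornax
(-2, 5) — d² to each: Ursa:16, Fornax:13, Cygnus:41 → nearest is Fornax
Tally — Ursa:1, Fornax:2, Cygnus:4. Cygnus captures the most (4).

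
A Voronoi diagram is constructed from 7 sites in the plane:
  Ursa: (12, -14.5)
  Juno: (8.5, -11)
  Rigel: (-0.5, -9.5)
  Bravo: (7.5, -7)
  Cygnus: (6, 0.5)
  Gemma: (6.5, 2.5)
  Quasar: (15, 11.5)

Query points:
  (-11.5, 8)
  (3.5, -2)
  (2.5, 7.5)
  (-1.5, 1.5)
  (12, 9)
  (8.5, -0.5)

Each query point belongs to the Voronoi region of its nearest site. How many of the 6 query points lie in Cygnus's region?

(-11.5, 8) — d² to each: Ursa:1058.5, Juno:761, Rigel:427.25, Bravo:586, Cygnus:362.5, Gemma:354.25, Quasar:714.5 → nearest is Gemma
(3.5, -2) — d² to each: Ursa:228.5, Juno:106, Rigel:72.25, Bravo:41, Cygnus:12.5, Gemma:29.25, Quasar:314.5 → nearest is Cygnus
(2.5, 7.5) — d² to each: Ursa:574.25, Juno:378.25, Rigel:298, Bravo:235.25, Cygnus:61.25, Gemma:41, Quasar:172.25 → nearest is Gemma
(-1.5, 1.5) — d² to each: Ursa:438.25, Juno:256.25, Rigel:122, Bravo:153.25, Cygnus:57.25, Gemma:65, Quasar:372.25 → nearest is Cygnus
(12, 9) — d² to each: Ursa:552.25, Juno:412.25, Rigel:498.5, Bravo:276.25, Cygnus:108.25, Gemma:72.5, Quasar:15.25 → nearest is Quasar
(8.5, -0.5) — d² to each: Ursa:208.25, Juno:110.25, Rigel:162, Bravo:43.25, Cygnus:7.25, Gemma:13, Quasar:186.25 → nearest is Cygnus
3 of the 6 points have Cygnus as nearest.

3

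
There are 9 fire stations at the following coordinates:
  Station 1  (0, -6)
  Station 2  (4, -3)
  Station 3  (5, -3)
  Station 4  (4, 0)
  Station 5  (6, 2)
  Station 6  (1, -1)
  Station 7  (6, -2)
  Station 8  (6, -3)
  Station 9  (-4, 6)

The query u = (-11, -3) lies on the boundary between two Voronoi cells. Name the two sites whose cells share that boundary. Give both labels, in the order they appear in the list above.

Squared distances from u to each site:
d²(u, Station 1) = 121 + 9 = 130
d²(u, Station 2) = 225 + 0 = 225
d²(u, Station 3) = 256 + 0 = 256
d²(u, Station 4) = 225 + 9 = 234
d²(u, Station 5) = 289 + 25 = 314
d²(u, Station 6) = 144 + 4 = 148
d²(u, Station 7) = 289 + 1 = 290
d²(u, Station 8) = 289 + 0 = 289
d²(u, Station 9) = 49 + 81 = 130
u is equidistant from Station 1 and Station 9 (both at squared distance 130), and every other site is strictly farther — so u lies on the Station 1–Station 9 Voronoi edge.

Station 1 and Station 9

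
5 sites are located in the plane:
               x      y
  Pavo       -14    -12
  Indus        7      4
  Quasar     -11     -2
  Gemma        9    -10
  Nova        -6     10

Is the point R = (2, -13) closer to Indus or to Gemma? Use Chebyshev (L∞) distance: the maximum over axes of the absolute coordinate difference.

Gemma

d(R, Indus) = max(5, 17) = 17
d(R, Gemma) = max(7, 3) = 7
17 > 7, so Gemma is closer.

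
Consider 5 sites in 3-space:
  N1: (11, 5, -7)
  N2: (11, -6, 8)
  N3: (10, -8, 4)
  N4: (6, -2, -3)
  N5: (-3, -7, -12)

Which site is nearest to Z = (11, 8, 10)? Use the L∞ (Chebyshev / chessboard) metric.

N4

d(Z,N1) = max(0, 3, 17) = 17
d(Z,N2) = max(0, 14, 2) = 14
d(Z,N3) = max(1, 16, 6) = 16
d(Z,N4) = max(5, 10, 13) = 13
d(Z,N5) = max(14, 15, 22) = 22
N4 is nearest.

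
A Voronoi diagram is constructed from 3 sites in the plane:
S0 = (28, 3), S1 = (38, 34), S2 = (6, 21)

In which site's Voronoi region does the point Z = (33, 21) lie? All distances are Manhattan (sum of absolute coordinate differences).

d(Z,S0) = 5 + 18 = 23
d(Z,S1) = 5 + 13 = 18
d(Z,S2) = 27 + 0 = 27
The smallest is to S1, so Z lies in the Voronoi region of S1.

S1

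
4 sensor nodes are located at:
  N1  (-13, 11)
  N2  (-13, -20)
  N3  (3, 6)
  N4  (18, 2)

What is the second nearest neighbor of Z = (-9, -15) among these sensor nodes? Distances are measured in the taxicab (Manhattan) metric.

d(Z,N1) = |-9−(-13)| + |-15−11| = 4 + 26 = 30
d(Z,N2) = |-9−(-13)| + |-15−(-20)| = 4 + 5 = 9
d(Z,N3) = |-9−3| + |-15−6| = 12 + 21 = 33
d(Z,N4) = |-9−18| + |-15−2| = 27 + 17 = 44
Sorted ascending: N2, N1, N3, … — the second-nearest is N1.

N1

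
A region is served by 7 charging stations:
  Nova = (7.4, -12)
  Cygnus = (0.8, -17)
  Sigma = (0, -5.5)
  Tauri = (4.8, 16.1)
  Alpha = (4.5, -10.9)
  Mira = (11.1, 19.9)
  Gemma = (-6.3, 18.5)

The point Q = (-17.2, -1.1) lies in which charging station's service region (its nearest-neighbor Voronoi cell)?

Sigma

Since √ is increasing, it suffices to compare squared distances:
d²(Q, Nova) = (-17.2−7.4)² + (-1.1−(-12))² = 605.16 + 118.81 = 723.97
d²(Q, Cygnus) = (-17.2−0.8)² + (-1.1−(-17))² = 324 + 252.81 = 576.81
d²(Q, Sigma) = (-17.2−0)² + (-1.1−(-5.5))² = 295.84 + 19.36 = 315.2
d²(Q, Tauri) = (-17.2−4.8)² + (-1.1−16.1)² = 484 + 295.84 = 779.84
d²(Q, Alpha) = (-17.2−4.5)² + (-1.1−(-10.9))² = 470.89 + 96.04 = 566.93
d²(Q, Mira) = (-17.2−11.1)² + (-1.1−19.9)² = 800.89 + 441 = 1241.89
d²(Q, Gemma) = (-17.2−(-6.3))² + (-1.1−18.5)² = 118.81 + 384.16 = 502.97
Sigma is nearest.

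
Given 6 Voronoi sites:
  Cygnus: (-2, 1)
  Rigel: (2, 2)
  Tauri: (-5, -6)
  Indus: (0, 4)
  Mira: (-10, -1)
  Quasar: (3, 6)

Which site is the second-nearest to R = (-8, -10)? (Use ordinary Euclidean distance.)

Since √ is increasing, it suffices to compare squared distances:
d²(R, Cygnus) = (-8−(-2))² + (-10−1)² = 36 + 121 = 157
d²(R, Rigel) = (-8−2)² + (-10−2)² = 100 + 144 = 244
d²(R, Tauri) = (-8−(-5))² + (-10−(-6))² = 9 + 16 = 25
d²(R, Indus) = (-8−0)² + (-10−4)² = 64 + 196 = 260
d²(R, Mira) = (-8−(-10))² + (-10−(-1))² = 4 + 81 = 85
d²(R, Quasar) = (-8−3)² + (-10−6)² = 121 + 256 = 377
Sorted ascending: Tauri, Mira, Cygnus, … — the second-nearest is Mira.

Mira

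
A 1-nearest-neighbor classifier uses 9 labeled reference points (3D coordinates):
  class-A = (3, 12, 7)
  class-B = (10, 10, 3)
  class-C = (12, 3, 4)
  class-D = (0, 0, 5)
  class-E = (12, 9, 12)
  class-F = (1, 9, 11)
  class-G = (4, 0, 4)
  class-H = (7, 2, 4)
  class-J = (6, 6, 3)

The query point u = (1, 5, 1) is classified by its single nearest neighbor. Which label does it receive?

class-J

Squared Euclidean distances:
d²(u, class-A) = (1−3)² + (5−12)² + (1−7)² = 4 + 49 + 36 = 89
d²(u, class-B) = (1−10)² + (5−10)² + (1−3)² = 81 + 25 + 4 = 110
d²(u, class-C) = (1−12)² + (5−3)² + (1−4)² = 121 + 4 + 9 = 134
d²(u, class-D) = (1−0)² + (5−0)² + (1−5)² = 1 + 25 + 16 = 42
d²(u, class-E) = (1−12)² + (5−9)² + (1−12)² = 121 + 16 + 121 = 258
d²(u, class-F) = (1−1)² + (5−9)² + (1−11)² = 0 + 16 + 100 = 116
d²(u, class-G) = (1−4)² + (5−0)² + (1−4)² = 9 + 25 + 9 = 43
d²(u, class-H) = (1−7)² + (5−2)² + (1−4)² = 36 + 9 + 9 = 54
d²(u, class-J) = (1−6)² + (5−6)² + (1−3)² = 25 + 1 + 4 = 30
class-J is nearest.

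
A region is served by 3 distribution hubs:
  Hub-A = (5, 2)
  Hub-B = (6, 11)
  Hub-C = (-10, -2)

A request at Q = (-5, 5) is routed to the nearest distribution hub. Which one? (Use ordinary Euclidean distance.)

Since √ is increasing, it suffices to compare squared distances:
d²(Q, Hub-A) = (-5−5)² + (5−2)² = 100 + 9 = 109
d²(Q, Hub-B) = (-5−6)² + (5−11)² = 121 + 36 = 157
d²(Q, Hub-C) = (-5−(-10))² + (5−(-2))² = 25 + 49 = 74
The smallest is to Hub-C, so Q lies in the Voronoi region of Hub-C.

Hub-C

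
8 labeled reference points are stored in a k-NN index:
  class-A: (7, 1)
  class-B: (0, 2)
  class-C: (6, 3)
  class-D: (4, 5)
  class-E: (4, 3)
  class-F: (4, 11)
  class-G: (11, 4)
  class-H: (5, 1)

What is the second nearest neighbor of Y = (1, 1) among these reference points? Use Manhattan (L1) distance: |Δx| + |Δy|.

d(Y, class-A) = |1−7| + |1−1| = 6 + 0 = 6
d(Y, class-B) = |1−0| + |1−2| = 1 + 1 = 2
d(Y, class-C) = |1−6| + |1−3| = 5 + 2 = 7
d(Y, class-D) = |1−4| + |1−5| = 3 + 4 = 7
d(Y, class-E) = |1−4| + |1−3| = 3 + 2 = 5
d(Y, class-F) = |1−4| + |1−11| = 3 + 10 = 13
d(Y, class-G) = |1−11| + |1−4| = 10 + 3 = 13
d(Y, class-H) = |1−5| + |1−1| = 4 + 0 = 4
Sorted ascending: class-B, class-H, class-E, … — the second-nearest is class-H.

class-H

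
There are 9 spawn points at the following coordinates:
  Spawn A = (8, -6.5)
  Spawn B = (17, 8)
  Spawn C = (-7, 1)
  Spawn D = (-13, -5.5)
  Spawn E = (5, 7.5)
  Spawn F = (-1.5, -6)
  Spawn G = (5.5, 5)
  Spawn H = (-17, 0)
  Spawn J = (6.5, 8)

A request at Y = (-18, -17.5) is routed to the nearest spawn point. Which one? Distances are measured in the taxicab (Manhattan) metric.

d(Y, Spawn A) = 26 + 11 = 37
d(Y, Spawn B) = 35 + 25.5 = 60.5
d(Y, Spawn C) = 11 + 18.5 = 29.5
d(Y, Spawn D) = 5 + 12 = 17
d(Y, Spawn E) = 23 + 25 = 48
d(Y, Spawn F) = 16.5 + 11.5 = 28
d(Y, Spawn G) = 23.5 + 22.5 = 46
d(Y, Spawn H) = 1 + 17.5 = 18.5
d(Y, Spawn J) = 24.5 + 25.5 = 50
Minimum is at Spawn D.

Spawn D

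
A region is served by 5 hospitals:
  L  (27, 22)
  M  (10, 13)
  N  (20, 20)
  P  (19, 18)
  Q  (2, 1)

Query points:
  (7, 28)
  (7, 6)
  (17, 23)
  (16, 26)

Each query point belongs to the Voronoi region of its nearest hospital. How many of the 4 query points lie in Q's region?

(7, 28) — d² to each: L:436, M:234, N:233, P:244, Q:754 → nearest is N
(7, 6) — d² to each: L:656, M:58, N:365, P:288, Q:50 → nearest is Q
(17, 23) — d² to each: L:101, M:149, N:18, P:29, Q:709 → nearest is N
(16, 26) — d² to each: L:137, M:205, N:52, P:73, Q:821 → nearest is N
1 of the 4 points has Q as nearest.

1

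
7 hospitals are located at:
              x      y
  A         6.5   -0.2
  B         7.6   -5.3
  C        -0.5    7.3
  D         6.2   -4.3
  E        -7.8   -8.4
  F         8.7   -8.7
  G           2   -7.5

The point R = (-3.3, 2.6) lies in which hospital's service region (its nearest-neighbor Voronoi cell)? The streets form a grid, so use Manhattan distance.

C

d(R,A) = 9.8 + 2.8 = 12.6
d(R,B) = 10.9 + 7.9 = 18.8
d(R,C) = 2.8 + 4.7 = 7.5
d(R,D) = 9.5 + 6.9 = 16.4
d(R,E) = 4.5 + 11 = 15.5
d(R,F) = 12 + 11.3 = 23.3
d(R,G) = 5.3 + 10.1 = 15.4
C is nearest.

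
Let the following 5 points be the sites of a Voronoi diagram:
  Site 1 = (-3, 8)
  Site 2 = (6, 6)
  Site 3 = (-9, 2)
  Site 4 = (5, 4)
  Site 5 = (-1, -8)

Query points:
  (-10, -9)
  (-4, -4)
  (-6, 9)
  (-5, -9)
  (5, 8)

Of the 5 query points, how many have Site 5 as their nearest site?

(-10, -9) — d² to each: Site 1:338, Site 2:481, Site 3:122, Site 4:394, Site 5:82 → nearest is Site 5
(-4, -4) — d² to each: Site 1:145, Site 2:200, Site 3:61, Site 4:145, Site 5:25 → nearest is Site 5
(-6, 9) — d² to each: Site 1:10, Site 2:153, Site 3:58, Site 4:146, Site 5:314 → nearest is Site 1
(-5, -9) — d² to each: Site 1:293, Site 2:346, Site 3:137, Site 4:269, Site 5:17 → nearest is Site 5
(5, 8) — d² to each: Site 1:64, Site 2:5, Site 3:232, Site 4:16, Site 5:292 → nearest is Site 2
3 of the 5 points have Site 5 as nearest.

3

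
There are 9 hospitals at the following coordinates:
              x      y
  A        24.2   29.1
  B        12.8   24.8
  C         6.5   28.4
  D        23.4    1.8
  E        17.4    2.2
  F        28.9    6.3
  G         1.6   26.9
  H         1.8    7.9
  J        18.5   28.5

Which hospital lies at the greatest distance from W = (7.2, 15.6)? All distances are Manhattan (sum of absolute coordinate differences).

d(W,A) = 17 + 13.5 = 30.5
d(W,B) = 5.6 + 9.2 = 14.8
d(W,C) = 0.7 + 12.8 = 13.5
d(W,D) = 16.2 + 13.8 = 30
d(W,E) = 10.2 + 13.4 = 23.6
d(W,F) = 21.7 + 9.3 = 31
d(W,G) = 5.6 + 11.3 = 16.9
d(W,H) = 5.4 + 7.7 = 13.1
d(W,J) = 11.3 + 12.9 = 24.2
The largest is to F.

F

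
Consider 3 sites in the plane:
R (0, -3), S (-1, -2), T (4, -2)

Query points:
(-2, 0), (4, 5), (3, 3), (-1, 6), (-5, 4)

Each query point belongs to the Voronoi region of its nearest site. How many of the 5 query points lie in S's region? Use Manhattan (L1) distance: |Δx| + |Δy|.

(-2, 0) — d to each: R:5, S:3, T:8 → nearest is S
(4, 5) — d to each: R:12, S:12, T:7 → nearest is T
(3, 3) — d to each: R:9, S:9, T:6 → nearest is T
(-1, 6) — d to each: R:10, S:8, T:13 → nearest is S
(-5, 4) — d to each: R:12, S:10, T:15 → nearest is S
3 of the 5 points have S as nearest.

3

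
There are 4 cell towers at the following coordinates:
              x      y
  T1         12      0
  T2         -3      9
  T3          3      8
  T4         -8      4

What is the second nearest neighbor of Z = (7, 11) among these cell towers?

T2

Compare squared distances (the ordering matches that of the actual distances):
|ZT1|² = (7−12)² + (11−0)² = 25 + 121 = 146
|ZT2|² = (7−(-3))² + (11−9)² = 100 + 4 = 104
|ZT3|² = (7−3)² + (11−8)² = 16 + 9 = 25
|ZT4|² = (7−(-8))² + (11−4)² = 225 + 49 = 274
Sorted ascending: T3, T2, T1, … — the second-nearest is T2.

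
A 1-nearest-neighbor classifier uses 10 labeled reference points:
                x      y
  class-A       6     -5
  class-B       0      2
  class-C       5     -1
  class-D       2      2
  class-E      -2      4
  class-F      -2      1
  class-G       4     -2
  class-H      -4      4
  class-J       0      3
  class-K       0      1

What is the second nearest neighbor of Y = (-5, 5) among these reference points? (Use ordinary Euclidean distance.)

class-E

Since √ is increasing, it suffices to compare squared distances:
d²(Y, class-A) = 121 + 100 = 221
d²(Y, class-B) = 25 + 9 = 34
d²(Y, class-C) = 100 + 36 = 136
d²(Y, class-D) = 49 + 9 = 58
d²(Y, class-E) = 9 + 1 = 10
d²(Y, class-F) = 9 + 16 = 25
d²(Y, class-G) = 81 + 49 = 130
d²(Y, class-H) = 1 + 1 = 2
d²(Y, class-J) = 25 + 4 = 29
d²(Y, class-K) = 25 + 16 = 41
Sorted ascending: class-H, class-E, class-F, … — the second-nearest is class-E.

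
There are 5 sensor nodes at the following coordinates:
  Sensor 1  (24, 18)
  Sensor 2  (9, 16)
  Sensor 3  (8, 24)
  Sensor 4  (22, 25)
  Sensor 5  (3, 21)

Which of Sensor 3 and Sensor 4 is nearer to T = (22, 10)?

Compare squared distances:
d²(T, Sensor 3) = (22−8)² + (10−24)² = 196 + 196 = 392
d²(T, Sensor 4) = (22−22)² + (10−25)² = 0 + 225 = 225
392 > 225, so Sensor 4 is closer.

Sensor 4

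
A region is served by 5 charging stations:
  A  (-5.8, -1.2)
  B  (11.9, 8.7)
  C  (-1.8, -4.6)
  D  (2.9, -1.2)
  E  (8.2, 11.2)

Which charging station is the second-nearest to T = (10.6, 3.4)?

E

Squared Euclidean distances:
|TA|² = 268.96 + 21.16 = 290.12
|TB|² = 1.69 + 28.09 = 29.78
|TC|² = 153.76 + 64 = 217.76
|TD|² = 59.29 + 21.16 = 80.45
|TE|² = 5.76 + 60.84 = 66.6
Sorted ascending: B, E, D, … — the second-nearest is E.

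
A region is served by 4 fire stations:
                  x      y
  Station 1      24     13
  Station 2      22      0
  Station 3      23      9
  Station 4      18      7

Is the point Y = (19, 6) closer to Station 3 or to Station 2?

Compare squared distances:
d²(Y, Station 3) = (19−23)² + (6−9)² = 16 + 9 = 25
d²(Y, Station 2) = (19−22)² + (6−0)² = 9 + 36 = 45
25 < 45, so Station 3 is closer.

Station 3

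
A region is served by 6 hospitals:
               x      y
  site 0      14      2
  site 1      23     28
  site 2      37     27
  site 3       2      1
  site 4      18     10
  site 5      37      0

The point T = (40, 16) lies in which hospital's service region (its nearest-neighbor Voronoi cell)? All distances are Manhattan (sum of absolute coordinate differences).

site 2

d(T, site 0) = |40−14| + |16−2| = 26 + 14 = 40
d(T, site 1) = |40−23| + |16−28| = 17 + 12 = 29
d(T, site 2) = |40−37| + |16−27| = 3 + 11 = 14
d(T, site 3) = |40−2| + |16−1| = 38 + 15 = 53
d(T, site 4) = |40−18| + |16−10| = 22 + 6 = 28
d(T, site 5) = |40−37| + |16−0| = 3 + 16 = 19
site 2 is nearest.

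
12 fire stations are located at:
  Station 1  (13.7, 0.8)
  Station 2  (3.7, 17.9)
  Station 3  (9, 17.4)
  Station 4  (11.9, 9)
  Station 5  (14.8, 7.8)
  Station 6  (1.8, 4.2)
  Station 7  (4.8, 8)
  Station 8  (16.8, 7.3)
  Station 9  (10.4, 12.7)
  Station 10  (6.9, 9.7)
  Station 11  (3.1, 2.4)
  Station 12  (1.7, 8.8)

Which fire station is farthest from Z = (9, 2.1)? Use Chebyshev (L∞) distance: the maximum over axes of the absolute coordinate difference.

Station 2

d(Z, Station 1) = max(4.7, 1.3) = 4.7
d(Z, Station 2) = max(5.3, 15.8) = 15.8
d(Z, Station 3) = max(0, 15.3) = 15.3
d(Z, Station 4) = max(2.9, 6.9) = 6.9
d(Z, Station 5) = max(5.8, 5.7) = 5.8
d(Z, Station 6) = max(7.2, 2.1) = 7.2
d(Z, Station 7) = max(4.2, 5.9) = 5.9
d(Z, Station 8) = max(7.8, 5.2) = 7.8
d(Z, Station 9) = max(1.4, 10.6) = 10.6
d(Z, Station 10) = max(2.1, 7.6) = 7.6
d(Z, Station 11) = max(5.9, 0.3) = 5.9
d(Z, Station 12) = max(7.3, 6.7) = 7.3
The largest is to Station 2.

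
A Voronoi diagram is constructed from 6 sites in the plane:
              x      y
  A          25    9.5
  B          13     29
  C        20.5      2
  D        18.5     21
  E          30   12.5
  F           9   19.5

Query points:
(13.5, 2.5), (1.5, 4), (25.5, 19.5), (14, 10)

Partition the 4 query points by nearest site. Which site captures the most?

C

(13.5, 2.5) — d² to each: A:181.25, B:702.5, C:49.25, D:367.25, E:372.25, F:309.25 → nearest is C
(1.5, 4) — d² to each: A:582.5, B:757.25, C:365, D:578, E:884.5, F:296.5 → nearest is F
(25.5, 19.5) — d² to each: A:100.25, B:246.5, C:331.25, D:51.25, E:69.25, F:272.25 → nearest is D
(14, 10) — d² to each: A:121.25, B:362, C:106.25, D:141.25, E:262.25, F:115.25 → nearest is C
Tally — C:2, D:1, F:1. C captures the most (2).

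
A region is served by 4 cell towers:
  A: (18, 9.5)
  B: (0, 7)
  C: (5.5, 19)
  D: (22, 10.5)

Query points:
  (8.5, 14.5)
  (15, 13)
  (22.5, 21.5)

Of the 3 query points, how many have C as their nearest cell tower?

1

(8.5, 14.5) — d² to each: A:115.25, B:128.5, C:29.25, D:198.25 → nearest is C
(15, 13) — d² to each: A:21.25, B:261, C:126.25, D:55.25 → nearest is A
(22.5, 21.5) — d² to each: A:164.25, B:716.5, C:295.25, D:121.25 → nearest is D
1 of the 3 points has C as nearest.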